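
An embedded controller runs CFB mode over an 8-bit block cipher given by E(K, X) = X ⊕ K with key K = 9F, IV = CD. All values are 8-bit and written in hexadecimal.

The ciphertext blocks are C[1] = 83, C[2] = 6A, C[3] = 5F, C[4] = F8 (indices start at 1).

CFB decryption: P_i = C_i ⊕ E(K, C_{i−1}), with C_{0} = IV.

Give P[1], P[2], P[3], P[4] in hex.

P[1]: E(K, CD) = 52; 83 ⊕ 52 = D1.
P[2]: E(K, 83) = 1C; 6A ⊕ 1C = 76.
P[3]: E(K, 6A) = F5; 5F ⊕ F5 = AA.
P[4]: E(K, 5F) = C0; F8 ⊕ C0 = 38.

P[1] = D1, P[2] = 76, P[3] = AA, P[4] = 38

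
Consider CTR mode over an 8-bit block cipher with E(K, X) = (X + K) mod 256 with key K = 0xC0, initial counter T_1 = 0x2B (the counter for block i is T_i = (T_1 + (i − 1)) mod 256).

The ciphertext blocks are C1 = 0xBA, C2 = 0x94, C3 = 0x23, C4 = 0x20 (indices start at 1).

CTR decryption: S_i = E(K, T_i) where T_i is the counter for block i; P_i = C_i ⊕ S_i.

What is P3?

P3: T = 0x2D, S = E(K, T) = 0xED; 0x23 ⊕ 0xED = 0xCE.

P3 = 0xCE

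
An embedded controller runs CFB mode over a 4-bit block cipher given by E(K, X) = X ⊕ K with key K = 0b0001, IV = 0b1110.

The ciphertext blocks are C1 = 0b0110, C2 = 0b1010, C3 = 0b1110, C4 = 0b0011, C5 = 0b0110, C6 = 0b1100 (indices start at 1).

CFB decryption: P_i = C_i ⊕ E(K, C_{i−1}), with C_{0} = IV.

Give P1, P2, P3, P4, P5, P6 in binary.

P1 = 0b1001, P2 = 0b1101, P3 = 0b0101, P4 = 0b1100, P5 = 0b0100, P6 = 0b1011

P1: E(K, 0b1110) = 0b1111; 0b0110 ⊕ 0b1111 = 0b1001.
P2: E(K, 0b0110) = 0b0111; 0b1010 ⊕ 0b0111 = 0b1101.
P3: E(K, 0b1010) = 0b1011; 0b1110 ⊕ 0b1011 = 0b0101.
P4: E(K, 0b1110) = 0b1111; 0b0011 ⊕ 0b1111 = 0b1100.
P5: E(K, 0b0011) = 0b0010; 0b0110 ⊕ 0b0010 = 0b0100.
P6: E(K, 0b0110) = 0b0111; 0b1100 ⊕ 0b0111 = 0b1011.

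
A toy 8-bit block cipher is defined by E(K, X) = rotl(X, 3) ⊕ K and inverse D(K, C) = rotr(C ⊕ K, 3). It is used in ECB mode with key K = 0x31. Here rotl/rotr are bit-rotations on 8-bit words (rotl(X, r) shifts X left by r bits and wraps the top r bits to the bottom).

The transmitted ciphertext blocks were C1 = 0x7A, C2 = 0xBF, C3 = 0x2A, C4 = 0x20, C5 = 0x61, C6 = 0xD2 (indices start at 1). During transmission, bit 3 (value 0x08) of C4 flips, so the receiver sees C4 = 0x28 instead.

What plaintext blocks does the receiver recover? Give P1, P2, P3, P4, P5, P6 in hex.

ECB decryption: P_i = D(K, C_i).
Only C4 changed, to 0x28. In ECB, a change in C_i affects only P_i. Decrypting the received ciphertext:
P1: D(K, 0x7A) = 0x69.
P2: D(K, 0xBF) = 0xD1.
P3: D(K, 0x2A) = 0x63.
P4: D(K, 0x28) = 0x23.
P5: D(K, 0x61) = 0x0A.
P6: D(K, 0xD2) = 0x7C.
Blocks that differ from the original plaintext: P4.

P1 = 0x69, P2 = 0xD1, P3 = 0x63, P4 = 0x23, P5 = 0x0A, P6 = 0x7C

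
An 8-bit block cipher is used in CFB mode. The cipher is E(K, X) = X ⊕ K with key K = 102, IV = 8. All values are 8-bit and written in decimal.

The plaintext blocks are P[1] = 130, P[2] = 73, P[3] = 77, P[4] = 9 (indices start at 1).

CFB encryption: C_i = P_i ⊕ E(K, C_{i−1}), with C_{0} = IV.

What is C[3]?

C[3] = 232

C[1]: E(K, 8) = 110; 130 ⊕ 110 = 236.
C[2]: E(K, 236) = 138; 73 ⊕ 138 = 195.
C[3]: E(K, 195) = 165; 77 ⊕ 165 = 232.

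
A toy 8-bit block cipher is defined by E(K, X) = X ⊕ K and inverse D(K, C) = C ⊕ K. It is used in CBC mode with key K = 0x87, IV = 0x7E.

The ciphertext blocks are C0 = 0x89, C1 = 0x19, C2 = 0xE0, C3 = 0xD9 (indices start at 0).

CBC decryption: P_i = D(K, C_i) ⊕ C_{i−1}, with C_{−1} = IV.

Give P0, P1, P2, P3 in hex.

P0 = 0x70, P1 = 0x17, P2 = 0x7E, P3 = 0xBE

P0: D(K, 0x89) = 0x0E; 0x0E ⊕ 0x7E = 0x70.
P1: D(K, 0x19) = 0x9E; 0x9E ⊕ 0x89 = 0x17.
P2: D(K, 0xE0) = 0x67; 0x67 ⊕ 0x19 = 0x7E.
P3: D(K, 0xD9) = 0x5E; 0x5E ⊕ 0xE0 = 0xBE.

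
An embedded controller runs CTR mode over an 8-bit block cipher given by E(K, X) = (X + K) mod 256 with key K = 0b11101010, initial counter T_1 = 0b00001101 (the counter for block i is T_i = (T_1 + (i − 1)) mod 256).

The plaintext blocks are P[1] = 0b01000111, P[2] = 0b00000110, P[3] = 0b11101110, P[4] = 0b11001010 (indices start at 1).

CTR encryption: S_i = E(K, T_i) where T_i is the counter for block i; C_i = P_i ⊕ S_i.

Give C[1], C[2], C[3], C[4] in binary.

C[1] = 0b10110000, C[2] = 0b11111110, C[3] = 0b00010111, C[4] = 0b00110000

C[1]: T = 0b00001101, S = E(K, T) = 0b11110111; 0b01000111 ⊕ 0b11110111 = 0b10110000.
C[2]: T = 0b00001110, S = E(K, T) = 0b11111000; 0b00000110 ⊕ 0b11111000 = 0b11111110.
C[3]: T = 0b00001111, S = E(K, T) = 0b11111001; 0b11101110 ⊕ 0b11111001 = 0b00010111.
C[4]: T = 0b00010000, S = E(K, T) = 0b11111010; 0b11001010 ⊕ 0b11111010 = 0b00110000.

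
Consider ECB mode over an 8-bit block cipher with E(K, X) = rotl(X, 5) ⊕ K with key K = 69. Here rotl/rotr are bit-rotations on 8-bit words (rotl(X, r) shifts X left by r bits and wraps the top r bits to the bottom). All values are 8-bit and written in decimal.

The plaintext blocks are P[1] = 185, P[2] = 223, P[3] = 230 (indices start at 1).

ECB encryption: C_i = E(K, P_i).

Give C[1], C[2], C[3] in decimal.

C[1] = 114, C[2] = 190, C[3] = 153

C[1]: E(K, 185) = 114.
C[2]: E(K, 223) = 190.
C[3]: E(K, 230) = 153.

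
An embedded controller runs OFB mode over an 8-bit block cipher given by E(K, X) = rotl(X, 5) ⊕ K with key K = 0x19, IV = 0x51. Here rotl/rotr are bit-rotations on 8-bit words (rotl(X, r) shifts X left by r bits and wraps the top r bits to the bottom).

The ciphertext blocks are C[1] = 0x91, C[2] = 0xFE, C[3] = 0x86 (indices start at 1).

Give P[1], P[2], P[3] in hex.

P[1] = 0xA2, P[2] = 0x81, P[3] = 0x70

OFB decryption: S_i = E(K, S_{i−1}) with S_{0} = IV; P_i = C_i ⊕ S_i.
P[1]: S = E(K, 0x51) = 0x33; 0x91 ⊕ 0x33 = 0xA2.
P[2]: S = E(K, 0x33) = 0x7F; 0xFE ⊕ 0x7F = 0x81.
P[3]: S = E(K, 0x7F) = 0xF6; 0x86 ⊕ 0xF6 = 0x70.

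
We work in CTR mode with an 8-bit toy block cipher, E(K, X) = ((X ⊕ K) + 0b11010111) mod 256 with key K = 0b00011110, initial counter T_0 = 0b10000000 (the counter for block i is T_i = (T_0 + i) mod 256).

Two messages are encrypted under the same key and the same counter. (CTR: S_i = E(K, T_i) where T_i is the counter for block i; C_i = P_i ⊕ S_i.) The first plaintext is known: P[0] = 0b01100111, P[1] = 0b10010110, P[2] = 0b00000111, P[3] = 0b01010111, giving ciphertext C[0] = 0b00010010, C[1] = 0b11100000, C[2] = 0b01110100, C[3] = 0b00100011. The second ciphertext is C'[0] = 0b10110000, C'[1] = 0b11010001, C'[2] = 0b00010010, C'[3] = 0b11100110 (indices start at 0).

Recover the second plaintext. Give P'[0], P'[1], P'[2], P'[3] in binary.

In CTR with a reused counter, both messages share the same keystream S_i, so C_i ⊕ C'_i = P_i ⊕ P'_i and thus P'_i = P_i ⊕ C_i ⊕ C'_i.
P'[0]: 0b01100111 ⊕ 0b00010010 ⊕ 0b10110000 = 0b11000101.
P'[1]: 0b10010110 ⊕ 0b11100000 ⊕ 0b11010001 = 0b10100111.
P'[2]: 0b00000111 ⊕ 0b01110100 ⊕ 0b00010010 = 0b01100001.
P'[3]: 0b01010111 ⊕ 0b00100011 ⊕ 0b11100110 = 0b10010010.

P'[0] = 0b11000101, P'[1] = 0b10100111, P'[2] = 0b01100001, P'[3] = 0b10010010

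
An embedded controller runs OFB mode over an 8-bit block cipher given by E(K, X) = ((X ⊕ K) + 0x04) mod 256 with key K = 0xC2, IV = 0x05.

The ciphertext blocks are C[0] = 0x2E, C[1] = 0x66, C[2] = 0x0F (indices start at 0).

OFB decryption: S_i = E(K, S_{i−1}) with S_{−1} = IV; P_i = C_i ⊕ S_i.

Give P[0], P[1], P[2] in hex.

P[0]: S = E(K, 0x05) = 0xCB; 0x2E ⊕ 0xCB = 0xE5.
P[1]: S = E(K, 0xCB) = 0x0D; 0x66 ⊕ 0x0D = 0x6B.
P[2]: S = E(K, 0x0D) = 0xD3; 0x0F ⊕ 0xD3 = 0xDC.

P[0] = 0xE5, P[1] = 0x6B, P[2] = 0xDC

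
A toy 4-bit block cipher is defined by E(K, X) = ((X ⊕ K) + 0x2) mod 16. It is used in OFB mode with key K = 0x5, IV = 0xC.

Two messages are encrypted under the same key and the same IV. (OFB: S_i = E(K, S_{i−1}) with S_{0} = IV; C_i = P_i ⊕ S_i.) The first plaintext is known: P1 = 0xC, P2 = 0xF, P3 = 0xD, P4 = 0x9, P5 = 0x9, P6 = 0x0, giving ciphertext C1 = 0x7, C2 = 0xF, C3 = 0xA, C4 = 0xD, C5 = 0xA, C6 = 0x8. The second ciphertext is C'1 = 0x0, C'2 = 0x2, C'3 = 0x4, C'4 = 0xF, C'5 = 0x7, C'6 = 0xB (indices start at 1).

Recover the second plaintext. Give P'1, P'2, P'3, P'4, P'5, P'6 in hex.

In OFB with a reused IV, both messages share the same keystream S_i, so C_i ⊕ C'_i = P_i ⊕ P'_i and thus P'_i = P_i ⊕ C_i ⊕ C'_i.
P'1: 0xC ⊕ 0x7 ⊕ 0x0 = 0xB.
P'2: 0xF ⊕ 0xF ⊕ 0x2 = 0x2.
P'3: 0xD ⊕ 0xA ⊕ 0x4 = 0x3.
P'4: 0x9 ⊕ 0xD ⊕ 0xF = 0xB.
P'5: 0x9 ⊕ 0xA ⊕ 0x7 = 0x4.
P'6: 0x0 ⊕ 0x8 ⊕ 0xB = 0x3.

P'1 = 0xB, P'2 = 0x2, P'3 = 0x3, P'4 = 0xB, P'5 = 0x4, P'6 = 0x3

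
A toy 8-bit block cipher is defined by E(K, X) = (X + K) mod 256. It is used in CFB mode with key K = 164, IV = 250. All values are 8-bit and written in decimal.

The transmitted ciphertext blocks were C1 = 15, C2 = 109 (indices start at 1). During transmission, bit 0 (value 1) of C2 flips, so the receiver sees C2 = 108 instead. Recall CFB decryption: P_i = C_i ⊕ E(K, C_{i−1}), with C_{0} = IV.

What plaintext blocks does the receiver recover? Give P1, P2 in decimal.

Only C2 changed, to 108. In CFB, a change in C_i flips the same bit in P_i and garbles P_{i+1}. Decrypting the received ciphertext:
P1: E(K, 250) = 158; 15 ⊕ 158 = 145.
P2: E(K, 15) = 179; 108 ⊕ 179 = 223.
Blocks that differ from the original plaintext: P2.

P1 = 145, P2 = 223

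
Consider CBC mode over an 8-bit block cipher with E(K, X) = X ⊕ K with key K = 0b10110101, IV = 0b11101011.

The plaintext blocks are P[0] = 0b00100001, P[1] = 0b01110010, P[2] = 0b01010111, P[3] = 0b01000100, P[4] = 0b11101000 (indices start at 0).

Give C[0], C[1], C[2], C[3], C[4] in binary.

C[0] = 0b01111111, C[1] = 0b10111000, C[2] = 0b01011010, C[3] = 0b10101011, C[4] = 0b11110110

CBC encryption: C_i = E(K, P_i ⊕ C_{i−1}), with C_{−1} = IV.
C[0]: P[0] ⊕ 0b11101011 = 0b11001010; E(K, 0b11001010) = 0b01111111.
C[1]: P[1] ⊕ 0b01111111 = 0b00001101; E(K, 0b00001101) = 0b10111000.
C[2]: P[2] ⊕ 0b10111000 = 0b11101111; E(K, 0b11101111) = 0b01011010.
C[3]: P[3] ⊕ 0b01011010 = 0b00011110; E(K, 0b00011110) = 0b10101011.
C[4]: P[4] ⊕ 0b10101011 = 0b01000011; E(K, 0b01000011) = 0b11110110.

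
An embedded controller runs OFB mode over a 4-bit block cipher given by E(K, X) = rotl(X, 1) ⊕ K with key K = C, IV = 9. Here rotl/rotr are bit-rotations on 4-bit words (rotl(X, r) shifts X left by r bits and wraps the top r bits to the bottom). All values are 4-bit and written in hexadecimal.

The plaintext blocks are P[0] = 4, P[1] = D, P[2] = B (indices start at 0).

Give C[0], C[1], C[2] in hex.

OFB encryption: S_i = E(K, S_{i−1}) with S_{−1} = IV; C_i = P_i ⊕ S_i.
C[0]: S = E(K, 9) = F; 4 ⊕ F = B.
C[1]: S = E(K, F) = 3; D ⊕ 3 = E.
C[2]: S = E(K, 3) = A; B ⊕ A = 1.

C[0] = B, C[1] = E, C[2] = 1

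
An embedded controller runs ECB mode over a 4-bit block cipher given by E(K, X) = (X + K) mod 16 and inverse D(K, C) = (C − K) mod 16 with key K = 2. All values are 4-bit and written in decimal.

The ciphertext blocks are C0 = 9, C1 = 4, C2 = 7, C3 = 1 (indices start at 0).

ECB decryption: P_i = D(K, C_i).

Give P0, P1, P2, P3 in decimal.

P0: D(K, 9) = 7.
P1: D(K, 4) = 2.
P2: D(K, 7) = 5.
P3: D(K, 1) = 15.

P0 = 7, P1 = 2, P2 = 5, P3 = 15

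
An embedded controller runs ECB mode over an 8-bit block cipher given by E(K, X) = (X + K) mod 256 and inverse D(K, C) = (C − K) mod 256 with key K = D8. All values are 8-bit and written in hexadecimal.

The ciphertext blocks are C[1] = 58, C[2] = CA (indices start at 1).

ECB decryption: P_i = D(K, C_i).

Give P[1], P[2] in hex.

P[1] = 80, P[2] = F2

P[1]: D(K, 58) = 80.
P[2]: D(K, CA) = F2.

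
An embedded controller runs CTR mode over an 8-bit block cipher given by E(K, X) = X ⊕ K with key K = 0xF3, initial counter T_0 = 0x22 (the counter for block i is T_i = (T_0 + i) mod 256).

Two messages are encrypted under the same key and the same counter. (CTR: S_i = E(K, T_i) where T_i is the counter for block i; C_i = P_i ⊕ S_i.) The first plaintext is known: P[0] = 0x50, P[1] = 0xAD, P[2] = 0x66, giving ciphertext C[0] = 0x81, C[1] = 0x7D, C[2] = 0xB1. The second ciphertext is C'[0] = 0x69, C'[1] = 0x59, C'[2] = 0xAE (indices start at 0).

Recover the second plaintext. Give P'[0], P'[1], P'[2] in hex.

P'[0] = 0xB8, P'[1] = 0x89, P'[2] = 0x79

In CTR with a reused counter, both messages share the same keystream S_i, so C_i ⊕ C'_i = P_i ⊕ P'_i and thus P'_i = P_i ⊕ C_i ⊕ C'_i.
P'[0]: 0x50 ⊕ 0x81 ⊕ 0x69 = 0xB8.
P'[1]: 0xAD ⊕ 0x7D ⊕ 0x59 = 0x89.
P'[2]: 0x66 ⊕ 0xB1 ⊕ 0xAE = 0x79.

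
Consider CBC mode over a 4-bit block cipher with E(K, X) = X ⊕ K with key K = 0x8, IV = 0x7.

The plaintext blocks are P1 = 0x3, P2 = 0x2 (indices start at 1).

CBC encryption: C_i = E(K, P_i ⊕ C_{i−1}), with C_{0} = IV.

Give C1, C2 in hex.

C1 = 0xC, C2 = 0x6

C1: P1 ⊕ 0x7 = 0x4; E(K, 0x4) = 0xC.
C2: P2 ⊕ 0xC = 0xE; E(K, 0xE) = 0x6.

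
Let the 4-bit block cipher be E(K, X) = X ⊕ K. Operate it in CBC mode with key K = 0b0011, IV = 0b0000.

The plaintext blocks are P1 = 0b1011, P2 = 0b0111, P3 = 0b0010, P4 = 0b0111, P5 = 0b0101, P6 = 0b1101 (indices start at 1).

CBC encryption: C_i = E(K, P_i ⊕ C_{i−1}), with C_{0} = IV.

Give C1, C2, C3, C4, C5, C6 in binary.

C1 = 0b1000, C2 = 0b1100, C3 = 0b1101, C4 = 0b1001, C5 = 0b1111, C6 = 0b0001

C1: P1 ⊕ 0b0000 = 0b1011; E(K, 0b1011) = 0b1000.
C2: P2 ⊕ 0b1000 = 0b1111; E(K, 0b1111) = 0b1100.
C3: P3 ⊕ 0b1100 = 0b1110; E(K, 0b1110) = 0b1101.
C4: P4 ⊕ 0b1101 = 0b1010; E(K, 0b1010) = 0b1001.
C5: P5 ⊕ 0b1001 = 0b1100; E(K, 0b1100) = 0b1111.
C6: P6 ⊕ 0b1111 = 0b0010; E(K, 0b0010) = 0b0001.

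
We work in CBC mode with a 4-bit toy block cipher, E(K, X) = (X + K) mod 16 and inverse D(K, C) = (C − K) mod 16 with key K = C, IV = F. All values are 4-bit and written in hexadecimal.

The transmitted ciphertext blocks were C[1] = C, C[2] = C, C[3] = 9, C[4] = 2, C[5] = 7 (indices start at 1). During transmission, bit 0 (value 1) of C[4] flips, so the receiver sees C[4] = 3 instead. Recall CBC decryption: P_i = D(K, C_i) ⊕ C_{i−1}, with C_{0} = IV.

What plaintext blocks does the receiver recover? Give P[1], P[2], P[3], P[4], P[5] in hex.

P[1] = F, P[2] = C, P[3] = 1, P[4] = E, P[5] = 8

Only C[4] changed, to 3. In CBC, a change in C_i garbles P_i and flips the same bit in P_{i+1}. Decrypting the received ciphertext:
P[1]: D(K, C) = 0; 0 ⊕ F = F.
P[2]: D(K, C) = 0; 0 ⊕ C = C.
P[3]: D(K, 9) = D; D ⊕ C = 1.
P[4]: D(K, 3) = 7; 7 ⊕ 9 = E.
P[5]: D(K, 7) = B; B ⊕ 3 = 8.
Blocks that differ from the original plaintext: P[4], P[5].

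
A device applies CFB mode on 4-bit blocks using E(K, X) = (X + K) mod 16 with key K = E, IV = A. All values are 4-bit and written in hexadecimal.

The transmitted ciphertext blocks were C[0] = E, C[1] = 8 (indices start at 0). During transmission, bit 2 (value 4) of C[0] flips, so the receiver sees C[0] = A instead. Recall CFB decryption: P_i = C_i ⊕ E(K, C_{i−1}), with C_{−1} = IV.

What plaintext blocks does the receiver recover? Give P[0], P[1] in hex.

P[0] = 2, P[1] = 0

Only C[0] changed, to A. In CFB, a change in C_i flips the same bit in P_i and garbles P_{i+1}. Decrypting the received ciphertext:
P[0]: E(K, A) = 8; A ⊕ 8 = 2.
P[1]: E(K, A) = 8; 8 ⊕ 8 = 0.
Blocks that differ from the original plaintext: P[0], P[1].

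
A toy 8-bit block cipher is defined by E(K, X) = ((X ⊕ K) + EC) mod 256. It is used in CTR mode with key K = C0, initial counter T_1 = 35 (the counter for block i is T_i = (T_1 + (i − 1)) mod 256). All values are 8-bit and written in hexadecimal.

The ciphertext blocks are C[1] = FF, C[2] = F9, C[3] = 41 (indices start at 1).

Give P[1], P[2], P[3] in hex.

CTR decryption: S_i = E(K, T_i) where T_i is the counter for block i; P_i = C_i ⊕ S_i.
P[1]: T = 35, S = E(K, T) = E1; FF ⊕ E1 = 1E.
P[2]: T = 36, S = E(K, T) = E2; F9 ⊕ E2 = 1B.
P[3]: T = 37, S = E(K, T) = E3; 41 ⊕ E3 = A2.

P[1] = 1E, P[2] = 1B, P[3] = A2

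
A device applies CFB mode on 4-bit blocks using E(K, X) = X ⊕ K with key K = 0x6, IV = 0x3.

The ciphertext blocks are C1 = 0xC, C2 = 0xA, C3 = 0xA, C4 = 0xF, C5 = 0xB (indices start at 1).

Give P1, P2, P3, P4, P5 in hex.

P1 = 0x9, P2 = 0x0, P3 = 0x6, P4 = 0x3, P5 = 0x2

CFB decryption: P_i = C_i ⊕ E(K, C_{i−1}), with C_{0} = IV.
P1: E(K, 0x3) = 0x5; 0xC ⊕ 0x5 = 0x9.
P2: E(K, 0xC) = 0xA; 0xA ⊕ 0xA = 0x0.
P3: E(K, 0xA) = 0xC; 0xA ⊕ 0xC = 0x6.
P4: E(K, 0xA) = 0xC; 0xF ⊕ 0xC = 0x3.
P5: E(K, 0xF) = 0x9; 0xB ⊕ 0x9 = 0x2.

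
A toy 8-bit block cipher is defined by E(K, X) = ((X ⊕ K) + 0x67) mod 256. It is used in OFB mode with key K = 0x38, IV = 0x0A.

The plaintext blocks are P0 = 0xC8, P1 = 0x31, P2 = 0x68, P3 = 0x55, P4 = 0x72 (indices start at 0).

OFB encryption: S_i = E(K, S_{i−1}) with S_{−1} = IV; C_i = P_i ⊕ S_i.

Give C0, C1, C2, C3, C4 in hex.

C0: S = E(K, 0x0A) = 0x99; 0xC8 ⊕ 0x99 = 0x51.
C1: S = E(K, 0x99) = 0x08; 0x31 ⊕ 0x08 = 0x39.
C2: S = E(K, 0x08) = 0x97; 0x68 ⊕ 0x97 = 0xFF.
C3: S = E(K, 0x97) = 0x16; 0x55 ⊕ 0x16 = 0x43.
C4: S = E(K, 0x16) = 0x95; 0x72 ⊕ 0x95 = 0xE7.

C0 = 0x51, C1 = 0x39, C2 = 0xFF, C3 = 0x43, C4 = 0xE7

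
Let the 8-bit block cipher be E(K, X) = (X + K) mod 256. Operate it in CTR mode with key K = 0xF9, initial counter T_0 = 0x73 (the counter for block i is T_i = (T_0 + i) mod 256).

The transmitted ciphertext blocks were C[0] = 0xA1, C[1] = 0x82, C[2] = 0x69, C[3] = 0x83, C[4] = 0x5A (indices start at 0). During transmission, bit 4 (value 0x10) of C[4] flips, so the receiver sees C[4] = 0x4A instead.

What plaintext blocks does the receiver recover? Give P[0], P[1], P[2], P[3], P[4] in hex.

CTR decryption: S_i = E(K, T_i) where T_i is the counter for block i; P_i = C_i ⊕ S_i.
Only C[4] changed, to 0x4A. In CTR, a change in C_i flips the same bit in P_i only; the keystream is unaffected. Decrypting the received ciphertext:
P[0]: T = 0x73, S = E(K, T) = 0x6C; 0xA1 ⊕ 0x6C = 0xCD.
P[1]: T = 0x74, S = E(K, T) = 0x6D; 0x82 ⊕ 0x6D = 0xEF.
P[2]: T = 0x75, S = E(K, T) = 0x6E; 0x69 ⊕ 0x6E = 0x07.
P[3]: T = 0x76, S = E(K, T) = 0x6F; 0x83 ⊕ 0x6F = 0xEC.
P[4]: T = 0x77, S = E(K, T) = 0x70; 0x4A ⊕ 0x70 = 0x3A.
Blocks that differ from the original plaintext: P[4].

P[0] = 0xCD, P[1] = 0xEF, P[2] = 0x07, P[3] = 0xEC, P[4] = 0x3A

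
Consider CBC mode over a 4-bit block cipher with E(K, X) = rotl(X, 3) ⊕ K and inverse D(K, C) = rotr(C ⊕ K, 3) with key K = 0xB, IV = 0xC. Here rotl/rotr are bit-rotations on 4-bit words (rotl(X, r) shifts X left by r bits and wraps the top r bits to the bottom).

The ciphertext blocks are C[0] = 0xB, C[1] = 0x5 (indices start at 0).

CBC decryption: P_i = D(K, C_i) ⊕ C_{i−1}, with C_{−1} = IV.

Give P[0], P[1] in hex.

P[0]: D(K, 0xB) = 0x0; 0x0 ⊕ 0xC = 0xC.
P[1]: D(K, 0x5) = 0xD; 0xD ⊕ 0xB = 0x6.

P[0] = 0xC, P[1] = 0x6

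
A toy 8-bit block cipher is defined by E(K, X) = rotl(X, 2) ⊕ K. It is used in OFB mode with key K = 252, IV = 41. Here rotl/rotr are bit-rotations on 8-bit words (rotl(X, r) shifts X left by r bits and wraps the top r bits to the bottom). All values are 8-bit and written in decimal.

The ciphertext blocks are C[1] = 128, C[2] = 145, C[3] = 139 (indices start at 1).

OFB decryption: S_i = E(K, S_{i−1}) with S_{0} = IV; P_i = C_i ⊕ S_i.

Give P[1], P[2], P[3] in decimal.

P[1]: S = E(K, 41) = 88; 128 ⊕ 88 = 216.
P[2]: S = E(K, 88) = 157; 145 ⊕ 157 = 12.
P[3]: S = E(K, 157) = 138; 139 ⊕ 138 = 1.

P[1] = 216, P[2] = 12, P[3] = 1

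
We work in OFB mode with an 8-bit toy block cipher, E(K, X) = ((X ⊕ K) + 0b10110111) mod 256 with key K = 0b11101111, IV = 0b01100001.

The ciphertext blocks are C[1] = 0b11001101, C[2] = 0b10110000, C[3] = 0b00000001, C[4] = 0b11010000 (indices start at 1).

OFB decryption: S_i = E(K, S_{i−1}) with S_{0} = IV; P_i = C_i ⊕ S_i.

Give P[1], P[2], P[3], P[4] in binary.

P[1]: S = E(K, 0b01100001) = 0b01000101; 0b11001101 ⊕ 0b01000101 = 0b10001000.
P[2]: S = E(K, 0b01000101) = 0b01100001; 0b10110000 ⊕ 0b01100001 = 0b11010001.
P[3]: S = E(K, 0b01100001) = 0b01000101; 0b00000001 ⊕ 0b01000101 = 0b01000100.
P[4]: S = E(K, 0b01000101) = 0b01100001; 0b11010000 ⊕ 0b01100001 = 0b10110001.

P[1] = 0b10001000, P[2] = 0b11010001, P[3] = 0b01000100, P[4] = 0b10110001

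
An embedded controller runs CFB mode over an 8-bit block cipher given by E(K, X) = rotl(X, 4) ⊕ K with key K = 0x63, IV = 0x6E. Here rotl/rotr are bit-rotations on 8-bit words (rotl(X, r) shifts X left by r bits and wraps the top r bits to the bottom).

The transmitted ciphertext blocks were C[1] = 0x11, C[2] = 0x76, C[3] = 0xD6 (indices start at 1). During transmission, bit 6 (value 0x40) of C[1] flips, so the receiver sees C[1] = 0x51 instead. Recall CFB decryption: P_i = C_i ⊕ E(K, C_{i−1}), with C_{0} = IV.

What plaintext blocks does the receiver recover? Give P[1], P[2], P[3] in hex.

Only C[1] changed, to 0x51. In CFB, a change in C_i flips the same bit in P_i and garbles P_{i+1}. Decrypting the received ciphertext:
P[1]: E(K, 0x6E) = 0x85; 0x51 ⊕ 0x85 = 0xD4.
P[2]: E(K, 0x51) = 0x76; 0x76 ⊕ 0x76 = 0x00.
P[3]: E(K, 0x76) = 0x04; 0xD6 ⊕ 0x04 = 0xD2.
Blocks that differ from the original plaintext: P[1], P[2].

P[1] = 0xD4, P[2] = 0x00, P[3] = 0xD2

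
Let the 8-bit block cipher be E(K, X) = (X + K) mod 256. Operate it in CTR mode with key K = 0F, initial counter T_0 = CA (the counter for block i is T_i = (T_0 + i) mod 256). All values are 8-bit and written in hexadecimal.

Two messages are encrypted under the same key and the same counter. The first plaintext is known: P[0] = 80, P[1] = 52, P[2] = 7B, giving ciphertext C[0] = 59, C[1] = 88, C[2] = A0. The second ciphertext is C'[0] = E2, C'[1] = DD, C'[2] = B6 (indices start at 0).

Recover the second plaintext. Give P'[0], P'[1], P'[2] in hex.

In CTR with a reused counter, both messages share the same keystream S_i, so C_i ⊕ C'_i = P_i ⊕ P'_i and thus P'_i = P_i ⊕ C_i ⊕ C'_i.
P'[0]: 80 ⊕ 59 ⊕ E2 = 3B.
P'[1]: 52 ⊕ 88 ⊕ DD = 07.
P'[2]: 7B ⊕ A0 ⊕ B6 = 6D.

P'[0] = 3B, P'[1] = 07, P'[2] = 6D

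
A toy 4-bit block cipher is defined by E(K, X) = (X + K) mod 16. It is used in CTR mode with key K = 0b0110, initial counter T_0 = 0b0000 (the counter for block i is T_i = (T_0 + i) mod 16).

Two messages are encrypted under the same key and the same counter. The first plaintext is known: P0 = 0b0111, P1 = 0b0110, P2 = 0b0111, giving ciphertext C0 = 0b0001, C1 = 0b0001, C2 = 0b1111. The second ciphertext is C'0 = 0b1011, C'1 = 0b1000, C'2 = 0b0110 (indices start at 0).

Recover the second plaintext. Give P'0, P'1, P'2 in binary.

In CTR with a reused counter, both messages share the same keystream S_i, so C_i ⊕ C'_i = P_i ⊕ P'_i and thus P'_i = P_i ⊕ C_i ⊕ C'_i.
P'0: 0b0111 ⊕ 0b0001 ⊕ 0b1011 = 0b1101.
P'1: 0b0110 ⊕ 0b0001 ⊕ 0b1000 = 0b1111.
P'2: 0b0111 ⊕ 0b1111 ⊕ 0b0110 = 0b1110.

P'0 = 0b1101, P'1 = 0b1111, P'2 = 0b1110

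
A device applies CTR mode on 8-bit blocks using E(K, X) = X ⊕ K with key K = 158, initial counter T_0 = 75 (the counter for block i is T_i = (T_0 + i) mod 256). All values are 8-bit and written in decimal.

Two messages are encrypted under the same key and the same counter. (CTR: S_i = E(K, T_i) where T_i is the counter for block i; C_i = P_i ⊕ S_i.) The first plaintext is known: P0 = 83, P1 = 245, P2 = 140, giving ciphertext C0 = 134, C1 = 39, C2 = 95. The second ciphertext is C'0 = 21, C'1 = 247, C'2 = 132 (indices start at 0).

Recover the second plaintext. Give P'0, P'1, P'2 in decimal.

P'0 = 192, P'1 = 37, P'2 = 87

In CTR with a reused counter, both messages share the same keystream S_i, so C_i ⊕ C'_i = P_i ⊕ P'_i and thus P'_i = P_i ⊕ C_i ⊕ C'_i.
P'0: 83 ⊕ 134 ⊕ 21 = 192.
P'1: 245 ⊕ 39 ⊕ 247 = 37.
P'2: 140 ⊕ 95 ⊕ 132 = 87.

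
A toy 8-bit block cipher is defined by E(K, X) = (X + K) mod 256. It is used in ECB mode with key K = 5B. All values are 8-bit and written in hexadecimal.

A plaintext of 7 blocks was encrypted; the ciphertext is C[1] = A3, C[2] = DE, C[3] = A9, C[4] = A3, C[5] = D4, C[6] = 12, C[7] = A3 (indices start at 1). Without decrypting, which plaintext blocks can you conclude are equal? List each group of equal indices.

P[1] = P[4] = P[7]

ECB encrypts each block independently with the same key, so equal ciphertext blocks imply equal plaintext blocks.
C[1] = C[4] = C[7] = A3, so P[1] = P[4] = P[7].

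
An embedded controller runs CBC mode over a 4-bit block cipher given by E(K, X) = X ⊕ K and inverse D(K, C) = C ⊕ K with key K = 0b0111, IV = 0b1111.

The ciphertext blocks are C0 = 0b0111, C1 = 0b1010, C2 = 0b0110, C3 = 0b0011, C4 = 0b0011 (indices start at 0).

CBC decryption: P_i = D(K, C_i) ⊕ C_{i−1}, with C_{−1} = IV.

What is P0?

P0: D(K, 0b0111) = 0b0000; 0b0000 ⊕ 0b1111 = 0b1111.

P0 = 0b1111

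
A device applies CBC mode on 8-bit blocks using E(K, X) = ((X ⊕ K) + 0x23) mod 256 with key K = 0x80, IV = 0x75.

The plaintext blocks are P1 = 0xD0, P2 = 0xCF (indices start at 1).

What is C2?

CBC encryption: C_i = E(K, P_i ⊕ C_{i−1}), with C_{0} = IV.
C1: P1 ⊕ 0x75 = 0xA5; E(K, 0xA5) = 0x48.
C2: P2 ⊕ 0x48 = 0x87; E(K, 0x87) = 0x2A.

C2 = 0x2A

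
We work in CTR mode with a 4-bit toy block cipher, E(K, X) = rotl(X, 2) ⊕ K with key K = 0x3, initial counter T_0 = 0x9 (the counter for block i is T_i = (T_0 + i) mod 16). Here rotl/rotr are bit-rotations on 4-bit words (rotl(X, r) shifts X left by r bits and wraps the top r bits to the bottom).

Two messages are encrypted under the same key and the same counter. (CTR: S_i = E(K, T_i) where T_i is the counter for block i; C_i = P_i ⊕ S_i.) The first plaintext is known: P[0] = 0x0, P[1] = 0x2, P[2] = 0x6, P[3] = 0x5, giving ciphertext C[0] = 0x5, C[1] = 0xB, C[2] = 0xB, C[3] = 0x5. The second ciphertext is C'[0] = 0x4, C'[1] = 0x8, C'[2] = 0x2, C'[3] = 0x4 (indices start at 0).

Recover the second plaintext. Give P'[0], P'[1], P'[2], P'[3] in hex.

In CTR with a reused counter, both messages share the same keystream S_i, so C_i ⊕ C'_i = P_i ⊕ P'_i and thus P'_i = P_i ⊕ C_i ⊕ C'_i.
P'[0]: 0x0 ⊕ 0x5 ⊕ 0x4 = 0x1.
P'[1]: 0x2 ⊕ 0xB ⊕ 0x8 = 0x1.
P'[2]: 0x6 ⊕ 0xB ⊕ 0x2 = 0xF.
P'[3]: 0x5 ⊕ 0x5 ⊕ 0x4 = 0x4.

P'[0] = 0x1, P'[1] = 0x1, P'[2] = 0xF, P'[3] = 0x4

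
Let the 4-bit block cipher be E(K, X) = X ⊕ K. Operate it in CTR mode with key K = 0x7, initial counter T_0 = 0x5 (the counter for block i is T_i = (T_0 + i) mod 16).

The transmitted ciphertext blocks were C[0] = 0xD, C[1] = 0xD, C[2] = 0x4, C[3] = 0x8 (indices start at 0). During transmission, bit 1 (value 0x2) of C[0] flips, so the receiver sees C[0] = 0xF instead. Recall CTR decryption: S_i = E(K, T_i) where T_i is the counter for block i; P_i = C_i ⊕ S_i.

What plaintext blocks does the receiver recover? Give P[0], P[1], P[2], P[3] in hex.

Only C[0] changed, to 0xF. In CTR, a change in C_i flips the same bit in P_i only; the keystream is unaffected. Decrypting the received ciphertext:
P[0]: T = 0x5, S = E(K, T) = 0x2; 0xF ⊕ 0x2 = 0xD.
P[1]: T = 0x6, S = E(K, T) = 0x1; 0xD ⊕ 0x1 = 0xC.
P[2]: T = 0x7, S = E(K, T) = 0x0; 0x4 ⊕ 0x0 = 0x4.
P[3]: T = 0x8, S = E(K, T) = 0xF; 0x8 ⊕ 0xF = 0x7.
Blocks that differ from the original plaintext: P[0].

P[0] = 0xD, P[1] = 0xC, P[2] = 0x4, P[3] = 0x7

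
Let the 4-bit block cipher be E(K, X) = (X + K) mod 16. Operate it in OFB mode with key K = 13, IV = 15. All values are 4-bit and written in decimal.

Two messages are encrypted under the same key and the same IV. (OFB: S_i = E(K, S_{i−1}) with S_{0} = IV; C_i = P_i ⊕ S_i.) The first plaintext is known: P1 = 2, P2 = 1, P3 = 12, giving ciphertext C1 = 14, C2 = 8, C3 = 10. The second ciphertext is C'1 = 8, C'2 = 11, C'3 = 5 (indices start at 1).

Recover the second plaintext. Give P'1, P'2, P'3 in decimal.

P'1 = 4, P'2 = 2, P'3 = 3

In OFB with a reused IV, both messages share the same keystream S_i, so C_i ⊕ C'_i = P_i ⊕ P'_i and thus P'_i = P_i ⊕ C_i ⊕ C'_i.
P'1: 2 ⊕ 14 ⊕ 8 = 4.
P'2: 1 ⊕ 8 ⊕ 11 = 2.
P'3: 12 ⊕ 10 ⊕ 5 = 3.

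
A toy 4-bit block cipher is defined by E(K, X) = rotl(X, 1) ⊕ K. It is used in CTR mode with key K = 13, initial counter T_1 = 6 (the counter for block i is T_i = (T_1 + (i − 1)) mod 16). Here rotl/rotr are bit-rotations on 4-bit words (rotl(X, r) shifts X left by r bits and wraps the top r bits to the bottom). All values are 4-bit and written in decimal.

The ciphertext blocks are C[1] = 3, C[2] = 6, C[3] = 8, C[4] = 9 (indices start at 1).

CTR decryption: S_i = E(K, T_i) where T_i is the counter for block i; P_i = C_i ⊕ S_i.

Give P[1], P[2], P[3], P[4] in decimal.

P[1]: T = 6, S = E(K, T) = 1; 3 ⊕ 1 = 2.
P[2]: T = 7, S = E(K, T) = 3; 6 ⊕ 3 = 5.
P[3]: T = 8, S = E(K, T) = 12; 8 ⊕ 12 = 4.
P[4]: T = 9, S = E(K, T) = 14; 9 ⊕ 14 = 7.

P[1] = 2, P[2] = 5, P[3] = 4, P[4] = 7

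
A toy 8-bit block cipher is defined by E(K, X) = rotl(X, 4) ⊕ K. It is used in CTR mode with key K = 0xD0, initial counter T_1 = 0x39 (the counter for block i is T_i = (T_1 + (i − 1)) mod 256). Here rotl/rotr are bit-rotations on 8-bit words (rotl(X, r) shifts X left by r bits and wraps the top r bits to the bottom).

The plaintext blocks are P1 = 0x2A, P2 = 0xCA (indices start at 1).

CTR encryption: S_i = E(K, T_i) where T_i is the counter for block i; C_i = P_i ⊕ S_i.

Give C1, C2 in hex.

C1: T = 0x39, S = E(K, T) = 0x43; 0x2A ⊕ 0x43 = 0x69.
C2: T = 0x3A, S = E(K, T) = 0x73; 0xCA ⊕ 0x73 = 0xB9.

C1 = 0x69, C2 = 0xB9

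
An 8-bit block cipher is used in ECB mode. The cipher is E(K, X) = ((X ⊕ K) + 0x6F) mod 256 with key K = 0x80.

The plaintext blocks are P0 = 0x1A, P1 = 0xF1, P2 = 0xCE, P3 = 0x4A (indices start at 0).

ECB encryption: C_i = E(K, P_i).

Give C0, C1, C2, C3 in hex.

C0 = 0x09, C1 = 0xE0, C2 = 0xBD, C3 = 0x39

C0: E(K, 0x1A) = 0x09.
C1: E(K, 0xF1) = 0xE0.
C2: E(K, 0xCE) = 0xBD.
C3: E(K, 0x4A) = 0x39.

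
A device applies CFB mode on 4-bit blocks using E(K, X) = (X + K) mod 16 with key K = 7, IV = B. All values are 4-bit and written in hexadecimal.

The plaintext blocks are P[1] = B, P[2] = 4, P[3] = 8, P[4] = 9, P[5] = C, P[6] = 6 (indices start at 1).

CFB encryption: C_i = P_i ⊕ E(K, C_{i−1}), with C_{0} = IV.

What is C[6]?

C[1]: E(K, B) = 2; B ⊕ 2 = 9.
C[2]: E(K, 9) = 0; 4 ⊕ 0 = 4.
C[3]: E(K, 4) = B; 8 ⊕ B = 3.
C[4]: E(K, 3) = A; 9 ⊕ A = 3.
C[5]: E(K, 3) = A; C ⊕ A = 6.
C[6]: E(K, 6) = D; 6 ⊕ D = B.

C[6] = B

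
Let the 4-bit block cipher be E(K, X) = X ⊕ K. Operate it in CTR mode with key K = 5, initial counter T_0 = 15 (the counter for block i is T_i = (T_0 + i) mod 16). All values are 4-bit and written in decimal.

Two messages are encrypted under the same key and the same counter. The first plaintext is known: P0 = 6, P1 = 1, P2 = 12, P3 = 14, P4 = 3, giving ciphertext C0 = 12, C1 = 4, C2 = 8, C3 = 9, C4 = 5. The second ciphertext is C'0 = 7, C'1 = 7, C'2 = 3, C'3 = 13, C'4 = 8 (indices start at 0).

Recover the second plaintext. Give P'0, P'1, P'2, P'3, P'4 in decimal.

P'0 = 13, P'1 = 2, P'2 = 7, P'3 = 10, P'4 = 14

In CTR with a reused counter, both messages share the same keystream S_i, so C_i ⊕ C'_i = P_i ⊕ P'_i and thus P'_i = P_i ⊕ C_i ⊕ C'_i.
P'0: 6 ⊕ 12 ⊕ 7 = 13.
P'1: 1 ⊕ 4 ⊕ 7 = 2.
P'2: 12 ⊕ 8 ⊕ 3 = 7.
P'3: 14 ⊕ 9 ⊕ 13 = 10.
P'4: 3 ⊕ 5 ⊕ 8 = 14.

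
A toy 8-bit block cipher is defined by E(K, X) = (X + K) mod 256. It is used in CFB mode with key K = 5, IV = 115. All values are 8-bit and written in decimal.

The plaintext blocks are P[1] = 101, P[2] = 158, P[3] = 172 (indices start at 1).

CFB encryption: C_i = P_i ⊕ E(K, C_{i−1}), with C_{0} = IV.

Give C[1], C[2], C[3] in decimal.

C[1]: E(K, 115) = 120; 101 ⊕ 120 = 29.
C[2]: E(K, 29) = 34; 158 ⊕ 34 = 188.
C[3]: E(K, 188) = 193; 172 ⊕ 193 = 109.

C[1] = 29, C[2] = 188, C[3] = 109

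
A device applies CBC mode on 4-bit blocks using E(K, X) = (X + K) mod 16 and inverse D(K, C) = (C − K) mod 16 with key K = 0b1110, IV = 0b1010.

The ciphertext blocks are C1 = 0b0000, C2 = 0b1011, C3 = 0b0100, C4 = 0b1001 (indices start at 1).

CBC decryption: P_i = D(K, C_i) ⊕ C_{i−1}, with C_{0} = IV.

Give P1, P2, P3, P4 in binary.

P1 = 0b1000, P2 = 0b1101, P3 = 0b1101, P4 = 0b1111

P1: D(K, 0b0000) = 0b0010; 0b0010 ⊕ 0b1010 = 0b1000.
P2: D(K, 0b1011) = 0b1101; 0b1101 ⊕ 0b0000 = 0b1101.
P3: D(K, 0b0100) = 0b0110; 0b0110 ⊕ 0b1011 = 0b1101.
P4: D(K, 0b1001) = 0b1011; 0b1011 ⊕ 0b0100 = 0b1111.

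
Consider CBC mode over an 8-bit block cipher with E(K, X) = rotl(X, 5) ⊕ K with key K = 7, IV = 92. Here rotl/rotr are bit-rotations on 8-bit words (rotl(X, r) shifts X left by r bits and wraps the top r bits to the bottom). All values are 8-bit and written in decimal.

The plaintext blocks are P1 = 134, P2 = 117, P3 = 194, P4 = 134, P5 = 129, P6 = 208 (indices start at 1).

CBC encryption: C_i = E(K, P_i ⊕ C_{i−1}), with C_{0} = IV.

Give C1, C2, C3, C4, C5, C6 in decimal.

C1 = 92, C2 = 34, C3 = 27, C4 = 180, C5 = 161, C6 = 41

C1: P1 ⊕ 92 = 218; E(K, 218) = 92.
C2: P2 ⊕ 92 = 41; E(K, 41) = 34.
C3: P3 ⊕ 34 = 224; E(K, 224) = 27.
C4: P4 ⊕ 27 = 157; E(K, 157) = 180.
C5: P5 ⊕ 180 = 53; E(K, 53) = 161.
C6: P6 ⊕ 161 = 113; E(K, 113) = 41.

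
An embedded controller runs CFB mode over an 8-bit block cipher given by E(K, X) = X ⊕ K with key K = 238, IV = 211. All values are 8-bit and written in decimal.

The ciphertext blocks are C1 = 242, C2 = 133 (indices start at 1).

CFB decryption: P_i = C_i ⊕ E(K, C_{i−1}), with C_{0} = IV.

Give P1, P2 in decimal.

P1: E(K, 211) = 61; 242 ⊕ 61 = 207.
P2: E(K, 242) = 28; 133 ⊕ 28 = 153.

P1 = 207, P2 = 153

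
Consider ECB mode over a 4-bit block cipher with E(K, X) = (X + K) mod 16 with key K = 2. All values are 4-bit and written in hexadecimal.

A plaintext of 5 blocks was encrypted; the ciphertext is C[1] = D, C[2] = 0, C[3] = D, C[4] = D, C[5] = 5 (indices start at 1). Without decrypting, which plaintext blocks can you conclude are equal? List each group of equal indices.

ECB encrypts each block independently with the same key, so equal ciphertext blocks imply equal plaintext blocks.
C[1] = C[3] = C[4] = D, so P[1] = P[3] = P[4].

P[1] = P[3] = P[4]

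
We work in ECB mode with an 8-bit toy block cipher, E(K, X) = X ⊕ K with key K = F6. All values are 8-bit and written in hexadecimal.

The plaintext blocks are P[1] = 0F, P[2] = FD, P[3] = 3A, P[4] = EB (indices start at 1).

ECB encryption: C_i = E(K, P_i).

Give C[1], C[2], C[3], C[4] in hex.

C[1] = F9, C[2] = 0B, C[3] = CC, C[4] = 1D

C[1]: E(K, 0F) = F9.
C[2]: E(K, FD) = 0B.
C[3]: E(K, 3A) = CC.
C[4]: E(K, EB) = 1D.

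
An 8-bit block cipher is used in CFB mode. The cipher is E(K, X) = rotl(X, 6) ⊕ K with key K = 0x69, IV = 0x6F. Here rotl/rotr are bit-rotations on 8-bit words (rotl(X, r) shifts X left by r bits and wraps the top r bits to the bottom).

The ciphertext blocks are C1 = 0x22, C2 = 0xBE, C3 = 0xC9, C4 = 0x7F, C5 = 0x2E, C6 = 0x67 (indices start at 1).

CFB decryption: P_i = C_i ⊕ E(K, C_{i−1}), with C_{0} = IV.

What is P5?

P5 = 0x98

P5: E(K, 0x7F) = 0xB6; 0x2E ⊕ 0xB6 = 0x98.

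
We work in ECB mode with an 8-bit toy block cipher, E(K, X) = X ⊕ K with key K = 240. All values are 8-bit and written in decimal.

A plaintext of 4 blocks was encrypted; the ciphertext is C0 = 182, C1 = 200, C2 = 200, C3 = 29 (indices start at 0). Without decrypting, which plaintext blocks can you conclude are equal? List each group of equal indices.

P1 = P2

ECB encrypts each block independently with the same key, so equal ciphertext blocks imply equal plaintext blocks.
C1 = C2 = 200, so P1 = P2.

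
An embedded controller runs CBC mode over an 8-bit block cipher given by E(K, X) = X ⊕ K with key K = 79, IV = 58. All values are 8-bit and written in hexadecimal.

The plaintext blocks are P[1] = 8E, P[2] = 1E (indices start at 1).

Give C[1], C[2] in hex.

C[1] = AF, C[2] = C8

CBC encryption: C_i = E(K, P_i ⊕ C_{i−1}), with C_{0} = IV.
C[1]: P[1] ⊕ 58 = D6; E(K, D6) = AF.
C[2]: P[2] ⊕ AF = B1; E(K, B1) = C8.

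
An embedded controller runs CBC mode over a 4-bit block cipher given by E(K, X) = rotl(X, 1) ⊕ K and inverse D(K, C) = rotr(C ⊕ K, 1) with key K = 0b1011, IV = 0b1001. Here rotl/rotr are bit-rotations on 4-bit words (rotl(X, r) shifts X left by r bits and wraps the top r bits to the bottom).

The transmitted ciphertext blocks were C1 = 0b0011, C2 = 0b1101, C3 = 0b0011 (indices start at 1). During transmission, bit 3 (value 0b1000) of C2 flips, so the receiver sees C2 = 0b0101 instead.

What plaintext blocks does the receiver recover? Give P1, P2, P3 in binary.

P1 = 0b1101, P2 = 0b0100, P3 = 0b0001

CBC decryption: P_i = D(K, C_i) ⊕ C_{i−1}, with C_{0} = IV.
Only C2 changed, to 0b0101. In CBC, a change in C_i garbles P_i and flips the same bit in P_{i+1}. Decrypting the received ciphertext:
P1: D(K, 0b0011) = 0b0100; 0b0100 ⊕ 0b1001 = 0b1101.
P2: D(K, 0b0101) = 0b0111; 0b0111 ⊕ 0b0011 = 0b0100.
P3: D(K, 0b0011) = 0b0100; 0b0100 ⊕ 0b0101 = 0b0001.
Blocks that differ from the original plaintext: P2, P3.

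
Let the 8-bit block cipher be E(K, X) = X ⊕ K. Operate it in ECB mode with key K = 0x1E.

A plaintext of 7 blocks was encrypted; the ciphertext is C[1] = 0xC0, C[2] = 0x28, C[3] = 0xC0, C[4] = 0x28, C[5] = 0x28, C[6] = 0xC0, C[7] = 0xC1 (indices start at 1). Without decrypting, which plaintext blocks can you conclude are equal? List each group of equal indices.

P[1] = P[3] = P[6]; P[2] = P[4] = P[5]

ECB encrypts each block independently with the same key, so equal ciphertext blocks imply equal plaintext blocks.
C[1] = C[3] = C[6] = 0xC0, so P[1] = P[3] = P[6].
C[2] = C[4] = C[5] = 0x28, so P[2] = P[4] = P[5].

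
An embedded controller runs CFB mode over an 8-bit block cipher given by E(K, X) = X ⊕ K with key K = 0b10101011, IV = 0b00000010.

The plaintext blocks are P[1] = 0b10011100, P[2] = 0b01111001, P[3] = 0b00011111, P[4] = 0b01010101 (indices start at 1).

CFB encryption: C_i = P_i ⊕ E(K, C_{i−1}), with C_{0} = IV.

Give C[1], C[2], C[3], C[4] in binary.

C[1] = 0b00110101, C[2] = 0b11100111, C[3] = 0b01010011, C[4] = 0b10101101

C[1]: E(K, 0b00000010) = 0b10101001; 0b10011100 ⊕ 0b10101001 = 0b00110101.
C[2]: E(K, 0b00110101) = 0b10011110; 0b01111001 ⊕ 0b10011110 = 0b11100111.
C[3]: E(K, 0b11100111) = 0b01001100; 0b00011111 ⊕ 0b01001100 = 0b01010011.
C[4]: E(K, 0b01010011) = 0b11111000; 0b01010101 ⊕ 0b11111000 = 0b10101101.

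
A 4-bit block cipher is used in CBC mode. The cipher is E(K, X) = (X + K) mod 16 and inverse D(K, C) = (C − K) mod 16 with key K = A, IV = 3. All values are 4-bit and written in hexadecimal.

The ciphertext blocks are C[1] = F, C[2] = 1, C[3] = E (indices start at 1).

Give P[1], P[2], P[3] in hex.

P[1] = 6, P[2] = 8, P[3] = 5

CBC decryption: P_i = D(K, C_i) ⊕ C_{i−1}, with C_{0} = IV.
P[1]: D(K, F) = 5; 5 ⊕ 3 = 6.
P[2]: D(K, 1) = 7; 7 ⊕ F = 8.
P[3]: D(K, E) = 4; 4 ⊕ 1 = 5.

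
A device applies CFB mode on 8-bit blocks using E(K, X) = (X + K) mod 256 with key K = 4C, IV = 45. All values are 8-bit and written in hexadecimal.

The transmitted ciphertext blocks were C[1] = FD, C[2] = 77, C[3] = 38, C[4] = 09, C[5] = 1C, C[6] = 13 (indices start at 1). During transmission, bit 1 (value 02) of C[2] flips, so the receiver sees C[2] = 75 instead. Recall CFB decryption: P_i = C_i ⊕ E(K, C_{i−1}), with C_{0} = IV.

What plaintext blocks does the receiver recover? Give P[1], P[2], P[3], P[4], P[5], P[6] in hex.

P[1] = 6C, P[2] = 3C, P[3] = F9, P[4] = 8D, P[5] = 49, P[6] = 7B

Only C[2] changed, to 75. In CFB, a change in C_i flips the same bit in P_i and garbles P_{i+1}. Decrypting the received ciphertext:
P[1]: E(K, 45) = 91; FD ⊕ 91 = 6C.
P[2]: E(K, FD) = 49; 75 ⊕ 49 = 3C.
P[3]: E(K, 75) = C1; 38 ⊕ C1 = F9.
P[4]: E(K, 38) = 84; 09 ⊕ 84 = 8D.
P[5]: E(K, 09) = 55; 1C ⊕ 55 = 49.
P[6]: E(K, 1C) = 68; 13 ⊕ 68 = 7B.
Blocks that differ from the original plaintext: P[2], P[3].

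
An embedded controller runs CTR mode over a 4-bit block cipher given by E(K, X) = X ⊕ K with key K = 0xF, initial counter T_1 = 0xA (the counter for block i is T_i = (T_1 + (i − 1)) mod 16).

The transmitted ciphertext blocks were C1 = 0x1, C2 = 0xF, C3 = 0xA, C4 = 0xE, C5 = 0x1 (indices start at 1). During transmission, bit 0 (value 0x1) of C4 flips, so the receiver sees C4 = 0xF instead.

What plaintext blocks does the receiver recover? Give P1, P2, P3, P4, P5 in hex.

P1 = 0x4, P2 = 0xB, P3 = 0x9, P4 = 0xD, P5 = 0x0

CTR decryption: S_i = E(K, T_i) where T_i is the counter for block i; P_i = C_i ⊕ S_i.
Only C4 changed, to 0xF. In CTR, a change in C_i flips the same bit in P_i only; the keystream is unaffected. Decrypting the received ciphertext:
P1: T = 0xA, S = E(K, T) = 0x5; 0x1 ⊕ 0x5 = 0x4.
P2: T = 0xB, S = E(K, T) = 0x4; 0xF ⊕ 0x4 = 0xB.
P3: T = 0xC, S = E(K, T) = 0x3; 0xA ⊕ 0x3 = 0x9.
P4: T = 0xD, S = E(K, T) = 0x2; 0xF ⊕ 0x2 = 0xD.
P5: T = 0xE, S = E(K, T) = 0x1; 0x1 ⊕ 0x1 = 0x0.
Blocks that differ from the original plaintext: P4.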